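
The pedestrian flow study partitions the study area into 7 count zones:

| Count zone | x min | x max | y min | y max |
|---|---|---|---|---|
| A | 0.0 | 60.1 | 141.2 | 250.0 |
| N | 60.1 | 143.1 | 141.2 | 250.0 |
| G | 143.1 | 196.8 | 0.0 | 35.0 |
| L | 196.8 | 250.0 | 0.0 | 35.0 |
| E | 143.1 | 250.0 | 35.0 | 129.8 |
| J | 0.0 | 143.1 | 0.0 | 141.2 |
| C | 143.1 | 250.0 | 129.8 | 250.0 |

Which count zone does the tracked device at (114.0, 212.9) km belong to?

N

The point has x = 114.0 and y = 212.9.
Only N satisfies 60.1 ≤ x ≤ 143.1 and 141.2 ≤ y ≤ 250.0.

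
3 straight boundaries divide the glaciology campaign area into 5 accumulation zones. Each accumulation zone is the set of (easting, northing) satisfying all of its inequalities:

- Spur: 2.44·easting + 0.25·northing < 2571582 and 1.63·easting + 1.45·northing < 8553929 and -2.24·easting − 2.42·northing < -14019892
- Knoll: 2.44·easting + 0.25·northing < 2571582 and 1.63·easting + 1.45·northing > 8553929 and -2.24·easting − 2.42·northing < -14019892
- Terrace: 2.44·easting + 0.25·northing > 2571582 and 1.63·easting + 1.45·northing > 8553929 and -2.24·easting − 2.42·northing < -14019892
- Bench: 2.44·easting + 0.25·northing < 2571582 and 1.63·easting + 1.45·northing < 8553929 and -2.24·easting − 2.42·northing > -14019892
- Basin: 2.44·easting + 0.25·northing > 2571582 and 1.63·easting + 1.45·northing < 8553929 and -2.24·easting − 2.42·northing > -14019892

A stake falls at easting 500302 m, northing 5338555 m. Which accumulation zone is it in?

Knoll

2.44·500302 + 0.25·5338555 = 2555375.630, which is < 2571582
1.63·500302 + 1.45·5338555 = 8556397.010, which is > 8553929
-2.24·500302 − 2.42·5338555 = -14039979.580, which is < -14019892
This sign pattern matches Knoll.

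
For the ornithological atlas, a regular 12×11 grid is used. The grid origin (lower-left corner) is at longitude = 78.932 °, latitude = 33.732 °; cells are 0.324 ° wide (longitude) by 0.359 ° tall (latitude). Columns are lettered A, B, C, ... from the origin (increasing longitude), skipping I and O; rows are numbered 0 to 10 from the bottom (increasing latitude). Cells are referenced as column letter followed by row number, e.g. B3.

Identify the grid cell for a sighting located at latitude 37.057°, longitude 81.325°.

Column index: ⌊(81.325 − 78.932) / 0.324⌋ = ⌊7.386⌋ = 7 → column H
Row offset from origin: ⌊(37.057 − 33.732) / 0.359⌋ = ⌊9.262⌋ = 9 → row 9

H9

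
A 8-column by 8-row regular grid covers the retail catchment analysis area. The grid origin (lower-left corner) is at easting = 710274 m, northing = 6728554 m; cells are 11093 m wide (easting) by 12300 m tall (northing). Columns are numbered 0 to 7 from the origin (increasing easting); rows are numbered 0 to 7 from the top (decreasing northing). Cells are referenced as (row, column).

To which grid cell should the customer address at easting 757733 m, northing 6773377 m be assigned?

(4, 4)

Column index: ⌊(757733 − 710274) / 11093⌋ = ⌊4.278⌋ = 4
Row offset from origin: ⌊(6773377 − 6728554) / 12300⌋ = ⌊3.644⌋ = 3 → row 4 (counted from top)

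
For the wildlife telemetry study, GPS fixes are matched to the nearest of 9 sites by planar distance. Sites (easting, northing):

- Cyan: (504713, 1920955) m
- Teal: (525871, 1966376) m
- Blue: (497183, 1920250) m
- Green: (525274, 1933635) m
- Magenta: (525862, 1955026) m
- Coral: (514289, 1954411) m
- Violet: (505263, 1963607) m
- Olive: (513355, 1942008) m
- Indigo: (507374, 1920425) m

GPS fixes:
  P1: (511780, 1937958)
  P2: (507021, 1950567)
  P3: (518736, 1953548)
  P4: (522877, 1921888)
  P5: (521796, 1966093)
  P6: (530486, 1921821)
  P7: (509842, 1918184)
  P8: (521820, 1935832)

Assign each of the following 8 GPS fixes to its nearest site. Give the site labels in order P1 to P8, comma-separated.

Olive, Coral, Coral, Green, Teal, Green, Indigo, Green

P1 → Olive (d²=18883125.00)
P2 → Coral (d²=67600160.00)
P3 → Coral (d²=20520578.00)
P4 → Green (d²=143737618.00)
P5 → Teal (d²=16685714.00)
P6 → Green (d²=166735540.00)
P7 → Indigo (d²=11113105.00)
P8 → Green (d²=16756925.00)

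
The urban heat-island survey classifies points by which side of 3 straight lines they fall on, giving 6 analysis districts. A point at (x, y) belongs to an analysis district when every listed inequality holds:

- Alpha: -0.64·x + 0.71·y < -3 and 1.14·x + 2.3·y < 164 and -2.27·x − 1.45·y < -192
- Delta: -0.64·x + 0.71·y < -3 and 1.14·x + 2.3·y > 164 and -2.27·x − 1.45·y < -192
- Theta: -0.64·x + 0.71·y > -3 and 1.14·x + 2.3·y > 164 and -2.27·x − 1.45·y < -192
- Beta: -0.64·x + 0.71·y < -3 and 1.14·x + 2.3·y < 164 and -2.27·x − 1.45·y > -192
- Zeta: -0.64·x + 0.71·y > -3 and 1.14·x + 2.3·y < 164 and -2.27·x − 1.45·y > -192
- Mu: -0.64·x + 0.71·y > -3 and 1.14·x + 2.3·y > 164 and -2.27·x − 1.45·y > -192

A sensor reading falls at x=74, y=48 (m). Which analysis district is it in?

Delta

-0.64·74 + 0.71·48 = -13.280, which is < -3
1.14·74 + 2.3·48 = 194.760, which is > 164
-2.27·74 − 1.45·48 = -237.580, which is < -192
This sign pattern matches Delta.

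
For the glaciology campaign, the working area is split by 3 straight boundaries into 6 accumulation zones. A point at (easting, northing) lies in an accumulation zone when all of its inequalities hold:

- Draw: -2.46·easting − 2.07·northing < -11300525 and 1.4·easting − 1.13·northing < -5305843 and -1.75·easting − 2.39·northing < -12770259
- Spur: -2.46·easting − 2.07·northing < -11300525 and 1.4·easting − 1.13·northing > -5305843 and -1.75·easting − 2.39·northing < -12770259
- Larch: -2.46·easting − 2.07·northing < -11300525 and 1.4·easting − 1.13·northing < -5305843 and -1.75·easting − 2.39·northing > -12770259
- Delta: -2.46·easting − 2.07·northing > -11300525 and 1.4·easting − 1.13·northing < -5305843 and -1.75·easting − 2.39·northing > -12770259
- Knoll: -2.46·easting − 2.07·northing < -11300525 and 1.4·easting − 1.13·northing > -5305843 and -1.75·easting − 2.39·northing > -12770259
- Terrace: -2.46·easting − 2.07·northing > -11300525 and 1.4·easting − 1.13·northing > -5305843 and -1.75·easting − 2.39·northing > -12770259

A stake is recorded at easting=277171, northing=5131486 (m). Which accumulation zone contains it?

Larch

-2.46·277171 − 2.07·5131486 = -11304016.680, which is < -11300525
1.4·277171 − 1.13·5131486 = -5410539.780, which is < -5305843
-1.75·277171 − 2.39·5131486 = -12749300.790, which is > -12770259
This sign pattern matches Larch.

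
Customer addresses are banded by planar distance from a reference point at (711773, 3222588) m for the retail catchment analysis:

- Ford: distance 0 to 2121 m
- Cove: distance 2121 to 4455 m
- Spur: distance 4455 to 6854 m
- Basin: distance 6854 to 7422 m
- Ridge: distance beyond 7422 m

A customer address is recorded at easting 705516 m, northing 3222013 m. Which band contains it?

Distance = √((705516−711773)² + (3222013−3222588)²) = √(39150049.000 + 330625.000) = 6283.365 m.
4455 ≤ 6283.365 < 6854 → Spur.

Spur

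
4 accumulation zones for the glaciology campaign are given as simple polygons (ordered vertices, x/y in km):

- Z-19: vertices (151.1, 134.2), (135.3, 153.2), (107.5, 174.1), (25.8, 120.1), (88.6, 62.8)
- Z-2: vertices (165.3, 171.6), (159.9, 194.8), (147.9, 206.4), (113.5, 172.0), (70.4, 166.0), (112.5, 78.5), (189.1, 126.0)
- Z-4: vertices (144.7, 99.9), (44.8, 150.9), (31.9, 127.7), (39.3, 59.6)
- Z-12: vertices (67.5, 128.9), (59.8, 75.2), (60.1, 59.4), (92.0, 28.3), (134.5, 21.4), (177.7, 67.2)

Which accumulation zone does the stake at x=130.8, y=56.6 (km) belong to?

Cast a ray rightward from (130.8, 56.6). For each polygon, the edges (by vertex number in listed order) whose endpoints lie on opposite sides of y = 56.6, where each meets that height, and whether that is right or left of the point:
Z-19: no edge straddles that height → 0 crossings.
Z-2: no edge straddles that height → 0 crossings.
Z-4: no edge straddles that height → 0 crossings.
Z-12: 3–4 at x≈62.97 (left), 5–6 at x≈167.70 (right) → 1 crossing.
Only Z-12 has an odd count, so the point is inside Z-12.

Z-12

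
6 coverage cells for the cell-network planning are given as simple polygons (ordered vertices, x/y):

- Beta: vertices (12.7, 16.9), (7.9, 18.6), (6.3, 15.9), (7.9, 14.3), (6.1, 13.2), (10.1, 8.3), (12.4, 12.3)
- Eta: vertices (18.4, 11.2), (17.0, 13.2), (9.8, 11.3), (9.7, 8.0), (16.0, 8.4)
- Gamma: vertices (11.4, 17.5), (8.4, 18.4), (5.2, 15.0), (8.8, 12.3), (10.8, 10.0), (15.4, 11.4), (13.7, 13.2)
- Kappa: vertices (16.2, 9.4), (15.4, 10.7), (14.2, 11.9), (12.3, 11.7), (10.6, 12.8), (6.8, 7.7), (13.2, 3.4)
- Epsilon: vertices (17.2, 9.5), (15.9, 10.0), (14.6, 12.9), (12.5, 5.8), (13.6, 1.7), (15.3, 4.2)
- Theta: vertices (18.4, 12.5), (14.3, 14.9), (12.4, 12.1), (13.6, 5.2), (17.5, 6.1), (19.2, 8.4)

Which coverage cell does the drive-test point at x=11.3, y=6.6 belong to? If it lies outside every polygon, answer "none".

Cast a ray rightward from (11.3, 6.6). For each polygon, the edges (by vertex number in listed order) whose endpoints lie on opposite sides of y = 6.6, where each meets that height, and whether that is right or left of the point:
Beta: no edge straddles that height → 0 crossings.
Eta: no edge straddles that height → 0 crossings.
Gamma: no edge straddles that height → 0 crossings.
Kappa: 6–7 at x≈8.44 (left), 7–1 at x≈14.80 (right) → 1 crossing.
Epsilon: 3–4 at x≈12.74 (right), 6–1 at x≈16.16 (right) → 2 crossings.
Theta: 3–4 at x≈13.36 (right), 5–6 at x≈17.87 (right) → 2 crossings.
Only Kappa has an odd count, so the point is inside Kappa.

Kappa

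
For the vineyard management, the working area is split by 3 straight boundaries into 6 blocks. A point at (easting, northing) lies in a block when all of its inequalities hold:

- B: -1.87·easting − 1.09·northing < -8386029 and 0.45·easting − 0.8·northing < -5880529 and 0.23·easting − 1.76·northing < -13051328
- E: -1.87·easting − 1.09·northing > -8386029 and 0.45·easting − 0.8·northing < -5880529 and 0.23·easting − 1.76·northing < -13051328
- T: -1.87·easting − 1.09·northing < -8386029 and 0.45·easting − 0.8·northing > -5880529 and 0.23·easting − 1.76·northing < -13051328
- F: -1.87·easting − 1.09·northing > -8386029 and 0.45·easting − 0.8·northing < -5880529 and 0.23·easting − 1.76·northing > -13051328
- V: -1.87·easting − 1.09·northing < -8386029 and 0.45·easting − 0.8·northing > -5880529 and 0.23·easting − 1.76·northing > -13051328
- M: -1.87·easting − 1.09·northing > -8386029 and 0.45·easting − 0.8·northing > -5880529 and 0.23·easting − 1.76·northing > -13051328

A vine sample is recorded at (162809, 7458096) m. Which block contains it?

-1.87·162809 − 1.09·7458096 = -8433777.470, which is < -8386029
0.45·162809 − 0.8·7458096 = -5893212.750, which is < -5880529
0.23·162809 − 1.76·7458096 = -13088802.890, which is < -13051328
This sign pattern matches B.

B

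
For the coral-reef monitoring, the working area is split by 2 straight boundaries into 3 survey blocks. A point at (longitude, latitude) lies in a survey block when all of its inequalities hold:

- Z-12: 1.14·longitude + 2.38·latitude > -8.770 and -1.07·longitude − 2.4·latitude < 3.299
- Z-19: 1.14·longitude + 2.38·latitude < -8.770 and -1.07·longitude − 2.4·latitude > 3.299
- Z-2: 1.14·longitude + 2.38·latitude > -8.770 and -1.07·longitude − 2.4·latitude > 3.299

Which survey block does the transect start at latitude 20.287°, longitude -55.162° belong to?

1.14·-55.162 + 2.38·20.287 = -14.602, which is < -8.770
-1.07·-55.162 − 2.4·20.287 = 10.335, which is > 3.299
This sign pattern matches Z-19.

Z-19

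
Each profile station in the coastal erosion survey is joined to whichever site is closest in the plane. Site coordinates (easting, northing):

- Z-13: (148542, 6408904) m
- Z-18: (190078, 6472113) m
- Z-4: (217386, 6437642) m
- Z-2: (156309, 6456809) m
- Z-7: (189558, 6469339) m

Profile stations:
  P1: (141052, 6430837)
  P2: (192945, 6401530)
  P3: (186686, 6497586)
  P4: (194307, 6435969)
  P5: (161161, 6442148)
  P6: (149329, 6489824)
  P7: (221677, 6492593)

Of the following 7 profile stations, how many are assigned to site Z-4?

2

P1 → Z-13
P2 → Z-4
P3 → Z-18
P4 → Z-4
P5 → Z-2
P6 → Z-2
P7 → Z-18
2 of the 7 go to Z-4.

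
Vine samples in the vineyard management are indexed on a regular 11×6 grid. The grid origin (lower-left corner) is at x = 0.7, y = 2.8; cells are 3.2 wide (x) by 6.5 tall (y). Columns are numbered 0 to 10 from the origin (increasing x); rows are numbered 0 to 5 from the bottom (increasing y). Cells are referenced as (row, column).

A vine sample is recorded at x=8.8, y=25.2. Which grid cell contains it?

(3, 2)

Column index: ⌊(8.8 − 0.7) / 3.2⌋ = ⌊2.531⌋ = 2
Row offset from origin: ⌊(25.2 − 2.8) / 6.5⌋ = ⌊3.446⌋ = 3 → row 3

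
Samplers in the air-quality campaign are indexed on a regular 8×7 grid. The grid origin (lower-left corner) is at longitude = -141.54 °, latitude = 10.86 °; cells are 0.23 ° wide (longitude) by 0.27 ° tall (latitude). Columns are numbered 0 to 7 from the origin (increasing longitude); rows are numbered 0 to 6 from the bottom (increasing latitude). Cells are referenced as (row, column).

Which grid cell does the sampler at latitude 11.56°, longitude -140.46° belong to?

Column index: ⌊(-140.46 − -141.54) / 0.23⌋ = ⌊4.696⌋ = 4
Row offset from origin: ⌊(11.56 − 10.86) / 0.27⌋ = ⌊2.593⌋ = 2 → row 2

(2, 4)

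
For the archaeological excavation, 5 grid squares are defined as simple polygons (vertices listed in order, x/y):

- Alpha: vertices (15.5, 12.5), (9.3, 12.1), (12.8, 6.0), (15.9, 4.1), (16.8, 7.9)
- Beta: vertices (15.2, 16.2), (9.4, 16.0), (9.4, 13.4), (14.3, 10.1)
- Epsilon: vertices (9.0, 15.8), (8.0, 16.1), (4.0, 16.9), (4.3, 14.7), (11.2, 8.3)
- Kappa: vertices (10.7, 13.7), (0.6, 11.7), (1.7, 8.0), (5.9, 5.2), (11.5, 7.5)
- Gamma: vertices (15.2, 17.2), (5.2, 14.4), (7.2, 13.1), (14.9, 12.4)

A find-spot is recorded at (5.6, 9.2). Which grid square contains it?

Kappa

Cast a ray rightward from (5.6, 9.2). For each polygon, the edges (by vertex number in listed order) whose endpoints lie on opposite sides of y = 9.2, where each meets that height, and whether that is right or left of the point:
Alpha: 2–3 at x≈10.96 (right), 5–1 at x≈16.43 (right) → 2 crossings.
Beta: no edge straddles that height → 0 crossings.
Epsilon: 4–5 at x≈10.23 (right), 5–1 at x≈10.94 (right) → 2 crossings.
Kappa: 2–3 at x≈1.34 (left), 5–1 at x≈11.28 (right) → 1 crossing.
Gamma: no edge straddles that height → 0 crossings.
Only Kappa has an odd count, so the point is inside Kappa.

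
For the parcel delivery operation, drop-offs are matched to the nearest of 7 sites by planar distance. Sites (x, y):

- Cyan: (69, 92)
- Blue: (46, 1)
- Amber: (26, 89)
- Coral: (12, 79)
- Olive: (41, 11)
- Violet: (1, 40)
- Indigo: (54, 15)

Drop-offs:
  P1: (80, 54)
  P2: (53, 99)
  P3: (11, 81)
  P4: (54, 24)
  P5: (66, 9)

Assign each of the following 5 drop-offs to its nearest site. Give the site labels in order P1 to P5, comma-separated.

Cyan, Cyan, Coral, Indigo, Indigo

P1 → Cyan (d²=1565.00)
P2 → Cyan (d²=305.00)
P3 → Coral (d²=5.00)
P4 → Indigo (d²=81.00)
P5 → Indigo (d²=180.00)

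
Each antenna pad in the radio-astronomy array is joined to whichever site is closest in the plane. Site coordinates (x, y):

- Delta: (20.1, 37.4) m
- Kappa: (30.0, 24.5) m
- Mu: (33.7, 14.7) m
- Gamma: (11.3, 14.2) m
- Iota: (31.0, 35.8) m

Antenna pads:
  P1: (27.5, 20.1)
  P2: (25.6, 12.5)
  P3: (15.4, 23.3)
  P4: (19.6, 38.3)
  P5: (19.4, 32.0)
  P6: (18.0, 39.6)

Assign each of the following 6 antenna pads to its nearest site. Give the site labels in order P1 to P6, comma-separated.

P1 → Kappa (d²=25.61)
P2 → Mu (d²=70.45)
P3 → Gamma (d²=99.62)
P4 → Delta (d²=1.06)
P5 → Delta (d²=29.65)
P6 → Delta (d²=9.25)

Kappa, Mu, Gamma, Delta, Delta, Delta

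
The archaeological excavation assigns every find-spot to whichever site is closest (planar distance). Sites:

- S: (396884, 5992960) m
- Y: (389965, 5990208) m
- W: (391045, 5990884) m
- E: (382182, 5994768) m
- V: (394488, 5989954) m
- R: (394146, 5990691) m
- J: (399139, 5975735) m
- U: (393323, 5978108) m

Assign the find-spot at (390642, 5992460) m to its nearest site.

Squared distances to each site:
S: 39212564.000; Y: 5529833.000; W: 2646185.000; E: 76898464.000; V: 21071752.000; R: 15407377.000; J: 351924634.000; U: 213167665.000.
Minimum at W.

W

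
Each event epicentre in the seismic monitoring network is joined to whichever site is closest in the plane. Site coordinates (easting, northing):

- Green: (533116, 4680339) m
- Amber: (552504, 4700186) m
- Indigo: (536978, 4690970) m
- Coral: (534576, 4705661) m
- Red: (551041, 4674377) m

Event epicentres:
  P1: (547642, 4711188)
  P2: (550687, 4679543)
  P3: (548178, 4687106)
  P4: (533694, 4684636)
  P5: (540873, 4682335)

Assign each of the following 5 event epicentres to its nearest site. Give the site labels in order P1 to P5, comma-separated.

Amber, Red, Indigo, Green, Green

P1 → Amber (d²=144683048.00)
P2 → Red (d²=26812872.00)
P3 → Indigo (d²=140370496.00)
P4 → Green (d²=18798293.00)
P5 → Green (d²=64155065.00)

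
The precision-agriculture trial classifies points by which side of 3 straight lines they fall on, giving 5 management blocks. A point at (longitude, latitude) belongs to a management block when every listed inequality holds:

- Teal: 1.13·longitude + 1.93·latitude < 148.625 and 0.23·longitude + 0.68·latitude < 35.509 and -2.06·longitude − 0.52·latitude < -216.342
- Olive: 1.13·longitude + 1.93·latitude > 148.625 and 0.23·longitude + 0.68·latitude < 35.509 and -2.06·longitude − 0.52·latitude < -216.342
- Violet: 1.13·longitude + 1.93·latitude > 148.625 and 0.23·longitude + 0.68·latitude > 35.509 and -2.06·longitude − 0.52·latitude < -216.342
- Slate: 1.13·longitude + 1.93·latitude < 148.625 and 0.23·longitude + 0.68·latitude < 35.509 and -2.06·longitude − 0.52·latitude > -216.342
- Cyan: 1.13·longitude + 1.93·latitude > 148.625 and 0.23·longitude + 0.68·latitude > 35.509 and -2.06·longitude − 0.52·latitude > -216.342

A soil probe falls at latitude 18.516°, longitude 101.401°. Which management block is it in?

1.13·101.401 + 1.93·18.516 = 150.319, which is > 148.625
0.23·101.401 + 0.68·18.516 = 35.913, which is > 35.509
-2.06·101.401 − 0.52·18.516 = -218.514, which is < -216.342
This sign pattern matches Violet.

Violet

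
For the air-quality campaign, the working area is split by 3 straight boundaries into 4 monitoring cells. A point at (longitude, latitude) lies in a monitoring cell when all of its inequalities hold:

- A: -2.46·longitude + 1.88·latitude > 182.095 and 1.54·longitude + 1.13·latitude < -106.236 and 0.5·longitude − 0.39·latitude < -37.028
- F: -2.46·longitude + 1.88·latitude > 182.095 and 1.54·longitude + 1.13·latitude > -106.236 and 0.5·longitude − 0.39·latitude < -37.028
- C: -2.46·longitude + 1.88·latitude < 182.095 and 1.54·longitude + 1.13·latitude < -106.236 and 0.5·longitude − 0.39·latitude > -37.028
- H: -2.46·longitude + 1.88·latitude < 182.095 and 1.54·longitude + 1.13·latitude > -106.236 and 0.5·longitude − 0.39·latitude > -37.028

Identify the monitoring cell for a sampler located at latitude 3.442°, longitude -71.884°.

-2.46·-71.884 + 1.88·3.442 = 183.306, which is > 182.095
1.54·-71.884 + 1.13·3.442 = -106.812, which is < -106.236
0.5·-71.884 − 0.39·3.442 = -37.284, which is < -37.028
This sign pattern matches A.

A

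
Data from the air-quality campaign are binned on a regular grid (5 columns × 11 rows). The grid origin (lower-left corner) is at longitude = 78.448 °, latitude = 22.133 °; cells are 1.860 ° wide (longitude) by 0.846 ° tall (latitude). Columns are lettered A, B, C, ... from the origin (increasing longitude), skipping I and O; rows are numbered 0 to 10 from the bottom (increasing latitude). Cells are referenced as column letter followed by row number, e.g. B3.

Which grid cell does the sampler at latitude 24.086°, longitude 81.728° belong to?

Column index: ⌊(81.728 − 78.448) / 1.860⌋ = ⌊1.763⌋ = 1 → column B
Row offset from origin: ⌊(24.086 − 22.133) / 0.846⌋ = ⌊2.309⌋ = 2 → row 2

B2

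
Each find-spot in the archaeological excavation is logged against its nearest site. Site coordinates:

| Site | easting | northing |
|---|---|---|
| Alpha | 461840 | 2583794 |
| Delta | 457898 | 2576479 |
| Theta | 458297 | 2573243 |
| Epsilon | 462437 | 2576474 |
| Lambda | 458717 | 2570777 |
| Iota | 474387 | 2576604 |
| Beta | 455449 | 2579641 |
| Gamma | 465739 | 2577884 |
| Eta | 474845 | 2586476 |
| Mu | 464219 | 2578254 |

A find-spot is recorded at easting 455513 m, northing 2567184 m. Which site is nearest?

Lambda

Squared distances to each site:
Alpha: 315923029.000; Delta: 92085250.000; Theta: 44462137.000; Epsilon: 134245876.000; Lambda: 23175265.000; Iota: 444964276.000; Beta: 155180945.000; Gamma: 219061076.000; Eta: 745907488.000; Mu: 198339336.000.
Minimum at Lambda.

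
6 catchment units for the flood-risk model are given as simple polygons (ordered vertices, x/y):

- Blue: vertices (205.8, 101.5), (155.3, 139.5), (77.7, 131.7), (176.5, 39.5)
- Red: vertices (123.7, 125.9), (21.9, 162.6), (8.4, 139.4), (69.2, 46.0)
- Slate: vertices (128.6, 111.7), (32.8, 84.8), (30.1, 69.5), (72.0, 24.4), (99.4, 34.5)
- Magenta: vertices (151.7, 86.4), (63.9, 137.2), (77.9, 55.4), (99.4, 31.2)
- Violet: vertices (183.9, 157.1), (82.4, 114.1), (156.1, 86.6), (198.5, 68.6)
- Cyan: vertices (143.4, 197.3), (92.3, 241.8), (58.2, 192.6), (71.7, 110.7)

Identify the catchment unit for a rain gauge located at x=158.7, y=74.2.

Cast a ray rightward from (158.7, 74.2). For each polygon, the edges (by vertex number in listed order) whose endpoints lie on opposite sides of y = 74.2, where each meets that height, and whether that is right or left of the point:
Blue: 3–4 at x≈139.32 (left), 4–1 at x≈192.90 (right) → 1 crossing.
Red: 3–4 at x≈50.84 (left), 4–1 at x≈88.44 (left) → 0 crossings.
Slate: 2–3 at x≈30.93 (left), 5–1 at x≈114.42 (left) → 0 crossings.
Magenta: 2–3 at x≈74.68 (left), 4–1 at x≈140.14 (left) → 0 crossings.
Violet: 3–4 at x≈185.31 (right), 4–1 at x≈197.58 (right) → 2 crossings.
Cyan: no edge straddles that height → 0 crossings.
Only Blue has an odd count, so the point is inside Blue.

Blue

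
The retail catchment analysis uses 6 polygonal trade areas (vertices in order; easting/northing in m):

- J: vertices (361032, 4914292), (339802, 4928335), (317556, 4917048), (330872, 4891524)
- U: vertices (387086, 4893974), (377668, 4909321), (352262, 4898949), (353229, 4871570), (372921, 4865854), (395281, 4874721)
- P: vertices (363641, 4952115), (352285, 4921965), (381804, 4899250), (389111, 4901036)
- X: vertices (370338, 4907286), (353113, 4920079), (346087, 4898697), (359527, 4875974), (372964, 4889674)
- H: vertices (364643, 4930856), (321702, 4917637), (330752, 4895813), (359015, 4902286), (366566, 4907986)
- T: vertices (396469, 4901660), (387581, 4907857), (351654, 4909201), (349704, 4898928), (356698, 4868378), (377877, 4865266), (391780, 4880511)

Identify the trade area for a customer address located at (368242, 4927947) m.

Cast a ray rightward from (368242, 4927947). For each polygon, the edges (by vertex number in listed order) whose endpoints lie on opposite sides of northing = 4927947, where each meets that height, and whether that is right or left of the point:
J: 1–2 at easting≈340388.6 (left), 2–3 at easting≈339037.3 (left) → 0 crossings.
U: no edge straddles that height → 0 crossings.
P: 1–2 at easting≈354538.1 (left), 4–1 at easting≈375692.1 (right) → 1 crossing.
X: no edge straddles that height → 0 crossings.
H: 1–2 at easting≈355193.3 (left), 5–1 at easting≈364887.6 (left) → 0 crossings.
T: no edge straddles that height → 0 crossings.
Only P has an odd count, so the point is inside P.

P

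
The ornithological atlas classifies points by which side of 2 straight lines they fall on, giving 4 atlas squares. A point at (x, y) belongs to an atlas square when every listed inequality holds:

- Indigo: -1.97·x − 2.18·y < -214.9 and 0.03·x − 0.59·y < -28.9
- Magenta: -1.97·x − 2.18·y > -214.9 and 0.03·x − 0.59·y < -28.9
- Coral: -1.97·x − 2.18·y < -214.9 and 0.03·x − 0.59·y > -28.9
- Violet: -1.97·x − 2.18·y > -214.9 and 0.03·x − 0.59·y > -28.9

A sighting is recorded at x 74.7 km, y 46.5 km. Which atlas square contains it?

-1.97·74.7 − 2.18·46.5 = -248.529, which is < -214.9
0.03·74.7 − 0.59·46.5 = -25.194, which is > -28.9
This sign pattern matches Coral.

Coral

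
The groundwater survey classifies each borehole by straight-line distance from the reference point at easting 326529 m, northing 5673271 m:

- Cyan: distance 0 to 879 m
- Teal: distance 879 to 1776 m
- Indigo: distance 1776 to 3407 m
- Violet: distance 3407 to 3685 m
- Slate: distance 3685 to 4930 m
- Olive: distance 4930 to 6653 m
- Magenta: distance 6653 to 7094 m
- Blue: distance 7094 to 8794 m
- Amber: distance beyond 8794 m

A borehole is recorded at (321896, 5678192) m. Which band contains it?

Distance = √((321896−326529)² + (5678192−5673271)²) = √(21464689.000 + 24216241.000) = 6758.767 m.
6653 ≤ 6758.767 < 7094 → Magenta.

Magenta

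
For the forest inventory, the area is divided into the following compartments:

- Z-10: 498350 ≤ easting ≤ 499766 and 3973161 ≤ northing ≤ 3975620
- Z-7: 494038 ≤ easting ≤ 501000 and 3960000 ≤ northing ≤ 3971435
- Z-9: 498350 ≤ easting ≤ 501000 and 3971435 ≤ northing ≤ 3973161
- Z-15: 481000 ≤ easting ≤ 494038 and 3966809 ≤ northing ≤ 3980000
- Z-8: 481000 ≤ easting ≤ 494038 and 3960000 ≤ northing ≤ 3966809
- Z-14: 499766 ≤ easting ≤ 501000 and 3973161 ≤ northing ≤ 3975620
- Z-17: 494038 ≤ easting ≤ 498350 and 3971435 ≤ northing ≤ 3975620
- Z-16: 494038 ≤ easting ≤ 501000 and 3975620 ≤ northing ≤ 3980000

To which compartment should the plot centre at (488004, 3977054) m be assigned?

The point has easting = 488004 and northing = 3977054.
Only Z-15 satisfies 481000 ≤ easting ≤ 494038 and 3966809 ≤ northing ≤ 3980000.

Z-15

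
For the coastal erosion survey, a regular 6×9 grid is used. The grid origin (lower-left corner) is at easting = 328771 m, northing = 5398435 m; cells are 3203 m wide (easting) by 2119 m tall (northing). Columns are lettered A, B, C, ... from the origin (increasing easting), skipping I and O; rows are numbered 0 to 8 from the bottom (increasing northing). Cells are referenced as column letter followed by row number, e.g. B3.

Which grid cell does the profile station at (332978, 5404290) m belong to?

B2

Column index: ⌊(332978 − 328771) / 3203⌋ = ⌊1.313⌋ = 1 → column B
Row offset from origin: ⌊(5404290 − 5398435) / 2119⌋ = ⌊2.763⌋ = 2 → row 2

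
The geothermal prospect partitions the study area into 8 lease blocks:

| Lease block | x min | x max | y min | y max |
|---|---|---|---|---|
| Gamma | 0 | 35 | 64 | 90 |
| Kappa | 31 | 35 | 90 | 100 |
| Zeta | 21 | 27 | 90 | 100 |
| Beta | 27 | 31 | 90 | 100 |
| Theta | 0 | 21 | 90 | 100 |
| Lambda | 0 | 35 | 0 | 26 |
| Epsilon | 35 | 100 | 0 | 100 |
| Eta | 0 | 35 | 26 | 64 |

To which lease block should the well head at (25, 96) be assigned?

The point has x = 25 and y = 96.
Only Zeta satisfies 21 ≤ x ≤ 27 and 90 ≤ y ≤ 100.

Zeta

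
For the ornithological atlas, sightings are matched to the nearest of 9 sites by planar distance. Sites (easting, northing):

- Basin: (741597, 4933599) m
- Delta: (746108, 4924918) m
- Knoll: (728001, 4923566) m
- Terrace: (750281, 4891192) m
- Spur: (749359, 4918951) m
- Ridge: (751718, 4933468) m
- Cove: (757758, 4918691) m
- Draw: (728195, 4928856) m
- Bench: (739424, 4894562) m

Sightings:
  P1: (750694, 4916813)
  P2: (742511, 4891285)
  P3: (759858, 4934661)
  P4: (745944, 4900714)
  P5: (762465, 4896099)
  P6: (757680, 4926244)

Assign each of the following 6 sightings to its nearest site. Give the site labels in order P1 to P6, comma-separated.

Spur, Bench, Ridge, Bench, Terrace, Cove

P1 → Spur (d²=6353269.00)
P2 → Bench (d²=20268298.00)
P3 → Ridge (d²=67682849.00)
P4 → Bench (d²=80357504.00)
P5 → Terrace (d²=172528505.00)
P6 → Cove (d²=57053893.00)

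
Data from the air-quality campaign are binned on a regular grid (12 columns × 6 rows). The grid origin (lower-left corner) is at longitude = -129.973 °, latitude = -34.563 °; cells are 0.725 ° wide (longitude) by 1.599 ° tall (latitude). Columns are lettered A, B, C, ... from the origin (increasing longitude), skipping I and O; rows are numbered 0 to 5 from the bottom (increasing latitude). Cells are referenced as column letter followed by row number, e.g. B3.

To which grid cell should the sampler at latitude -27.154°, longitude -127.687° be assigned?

Column index: ⌊(-127.687 − -129.973) / 0.725⌋ = ⌊3.153⌋ = 3 → column D
Row offset from origin: ⌊(-27.154 − -34.563) / 1.599⌋ = ⌊4.634⌋ = 4 → row 4

D4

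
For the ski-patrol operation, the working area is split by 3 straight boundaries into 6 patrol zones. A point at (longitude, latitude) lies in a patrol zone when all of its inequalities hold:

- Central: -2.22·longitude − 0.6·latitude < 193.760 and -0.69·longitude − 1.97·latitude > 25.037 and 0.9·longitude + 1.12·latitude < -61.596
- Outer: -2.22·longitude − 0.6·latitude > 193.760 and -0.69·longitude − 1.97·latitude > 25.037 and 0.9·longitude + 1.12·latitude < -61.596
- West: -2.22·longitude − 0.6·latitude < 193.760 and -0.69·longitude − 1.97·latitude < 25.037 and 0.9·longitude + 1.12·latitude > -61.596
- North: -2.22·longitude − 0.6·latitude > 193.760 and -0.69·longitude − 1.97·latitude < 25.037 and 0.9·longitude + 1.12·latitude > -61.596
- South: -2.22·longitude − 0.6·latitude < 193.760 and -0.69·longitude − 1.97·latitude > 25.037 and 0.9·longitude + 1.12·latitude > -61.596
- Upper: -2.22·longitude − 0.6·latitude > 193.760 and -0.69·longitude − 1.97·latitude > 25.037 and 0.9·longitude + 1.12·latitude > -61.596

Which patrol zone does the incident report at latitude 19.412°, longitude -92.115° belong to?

South

-2.22·-92.115 − 0.6·19.412 = 192.848, which is < 193.760
-0.69·-92.115 − 1.97·19.412 = 25.318, which is > 25.037
0.9·-92.115 + 1.12·19.412 = -61.162, which is > -61.596
This sign pattern matches South.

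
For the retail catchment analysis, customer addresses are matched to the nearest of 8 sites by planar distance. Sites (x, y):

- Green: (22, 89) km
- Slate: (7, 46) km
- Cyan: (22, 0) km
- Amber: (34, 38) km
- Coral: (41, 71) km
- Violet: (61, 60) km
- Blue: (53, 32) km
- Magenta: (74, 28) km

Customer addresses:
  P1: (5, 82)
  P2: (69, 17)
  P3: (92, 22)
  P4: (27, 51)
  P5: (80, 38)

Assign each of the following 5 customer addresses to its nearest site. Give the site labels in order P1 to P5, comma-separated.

Green, Magenta, Magenta, Amber, Magenta

P1 → Green (d²=338.00)
P2 → Magenta (d²=146.00)
P3 → Magenta (d²=360.00)
P4 → Amber (d²=218.00)
P5 → Magenta (d²=136.00)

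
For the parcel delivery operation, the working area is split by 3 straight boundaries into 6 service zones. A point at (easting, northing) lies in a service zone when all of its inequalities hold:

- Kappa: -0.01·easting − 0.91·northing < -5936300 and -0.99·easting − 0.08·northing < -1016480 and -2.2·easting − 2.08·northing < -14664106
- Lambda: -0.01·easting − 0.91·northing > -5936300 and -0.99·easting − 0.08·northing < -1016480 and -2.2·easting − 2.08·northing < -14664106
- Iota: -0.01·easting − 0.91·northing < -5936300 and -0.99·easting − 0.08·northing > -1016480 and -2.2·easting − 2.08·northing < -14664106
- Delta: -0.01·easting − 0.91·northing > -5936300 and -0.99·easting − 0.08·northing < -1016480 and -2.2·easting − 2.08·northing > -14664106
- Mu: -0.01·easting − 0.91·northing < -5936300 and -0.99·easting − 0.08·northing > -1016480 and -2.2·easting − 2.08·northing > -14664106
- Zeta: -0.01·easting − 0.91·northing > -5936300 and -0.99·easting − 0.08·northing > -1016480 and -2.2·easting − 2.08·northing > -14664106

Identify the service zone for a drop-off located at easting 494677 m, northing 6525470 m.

-0.01·494677 − 0.91·6525470 = -5943124.470, which is < -5936300
-0.99·494677 − 0.08·6525470 = -1011767.830, which is > -1016480
-2.2·494677 − 2.08·6525470 = -14661267.000, which is > -14664106
This sign pattern matches Mu.

Mu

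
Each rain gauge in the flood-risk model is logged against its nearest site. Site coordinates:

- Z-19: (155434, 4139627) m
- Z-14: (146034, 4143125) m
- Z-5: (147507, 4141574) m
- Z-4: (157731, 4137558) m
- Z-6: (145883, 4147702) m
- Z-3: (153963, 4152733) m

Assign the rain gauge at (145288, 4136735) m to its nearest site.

Squared distances to each site:
Z-19: 111304980.000; Z-14: 41388616.000; Z-5: 28339882.000; Z-4: 155505578.000; Z-6: 120629114.000; Z-3: 331191629.000.
Minimum at Z-5.

Z-5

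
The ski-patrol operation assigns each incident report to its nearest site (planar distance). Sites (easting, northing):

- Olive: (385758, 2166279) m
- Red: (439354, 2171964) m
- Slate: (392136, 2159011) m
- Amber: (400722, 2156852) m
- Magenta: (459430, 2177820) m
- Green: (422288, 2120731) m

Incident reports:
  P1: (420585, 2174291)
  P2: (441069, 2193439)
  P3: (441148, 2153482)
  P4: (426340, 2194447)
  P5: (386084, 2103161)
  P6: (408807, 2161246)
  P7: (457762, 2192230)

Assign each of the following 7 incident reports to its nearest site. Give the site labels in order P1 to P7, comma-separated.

P1 → Red (d²=357690290.00)
P2 → Red (d²=464116850.00)
P3 → Red (d²=344802760.00)
P4 → Red (d²=674849485.00)
P5 → Green (d²=1619434516.00)
P6 → Amber (d²=84674461.00)
P7 → Magenta (d²=210430324.00)

Red, Red, Red, Red, Green, Amber, Magenta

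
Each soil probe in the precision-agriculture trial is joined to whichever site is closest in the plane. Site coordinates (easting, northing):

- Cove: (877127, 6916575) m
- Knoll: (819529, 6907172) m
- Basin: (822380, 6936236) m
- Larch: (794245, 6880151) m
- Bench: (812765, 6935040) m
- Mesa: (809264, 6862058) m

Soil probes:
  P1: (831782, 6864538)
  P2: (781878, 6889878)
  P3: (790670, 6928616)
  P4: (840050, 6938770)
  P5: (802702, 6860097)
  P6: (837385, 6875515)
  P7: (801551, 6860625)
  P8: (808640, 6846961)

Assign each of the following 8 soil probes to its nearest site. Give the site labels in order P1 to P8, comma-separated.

P1 → Mesa (d²=513210724.00)
P2 → Larch (d²=247557218.00)
P3 → Bench (d²=529456801.00)
P4 → Basin (d²=318650056.00)
P5 → Mesa (d²=46905365.00)
P6 → Mesa (d²=971881490.00)
P7 → Mesa (d²=61543858.00)
P8 → Mesa (d²=228308785.00)

Mesa, Larch, Bench, Basin, Mesa, Mesa, Mesa, Mesa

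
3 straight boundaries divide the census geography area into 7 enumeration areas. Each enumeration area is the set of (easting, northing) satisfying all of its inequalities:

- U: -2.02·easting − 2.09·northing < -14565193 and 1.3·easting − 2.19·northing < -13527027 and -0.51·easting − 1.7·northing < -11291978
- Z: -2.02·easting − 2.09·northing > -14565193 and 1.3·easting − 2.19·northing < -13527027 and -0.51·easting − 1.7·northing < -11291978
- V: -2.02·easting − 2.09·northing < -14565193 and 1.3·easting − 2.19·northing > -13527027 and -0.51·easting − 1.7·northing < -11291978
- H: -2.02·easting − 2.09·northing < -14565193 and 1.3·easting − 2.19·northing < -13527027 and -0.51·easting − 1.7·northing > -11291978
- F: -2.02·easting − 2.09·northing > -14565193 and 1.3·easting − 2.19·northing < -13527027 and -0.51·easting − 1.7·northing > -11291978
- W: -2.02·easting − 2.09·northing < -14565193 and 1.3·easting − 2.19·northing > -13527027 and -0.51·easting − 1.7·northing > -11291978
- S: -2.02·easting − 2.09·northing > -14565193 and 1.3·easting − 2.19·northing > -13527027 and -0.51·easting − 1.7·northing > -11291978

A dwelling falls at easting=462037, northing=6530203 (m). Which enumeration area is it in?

U

-2.02·462037 − 2.09·6530203 = -14581439.010, which is < -14565193
1.3·462037 − 2.19·6530203 = -13700496.470, which is < -13527027
-0.51·462037 − 1.7·6530203 = -11336983.970, which is < -11291978
This sign pattern matches U.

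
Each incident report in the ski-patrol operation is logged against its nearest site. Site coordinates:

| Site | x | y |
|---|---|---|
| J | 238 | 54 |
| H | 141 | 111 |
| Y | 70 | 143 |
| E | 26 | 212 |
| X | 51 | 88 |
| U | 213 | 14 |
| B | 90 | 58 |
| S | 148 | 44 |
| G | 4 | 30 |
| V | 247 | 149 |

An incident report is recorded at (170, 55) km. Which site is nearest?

S

Squared distances to each site:
J: 4625.000; H: 3977.000; Y: 17744.000; E: 45385.000; X: 15250.000; U: 3530.000; B: 6409.000; S: 605.000; G: 28181.000; V: 14765.000.
Minimum at S.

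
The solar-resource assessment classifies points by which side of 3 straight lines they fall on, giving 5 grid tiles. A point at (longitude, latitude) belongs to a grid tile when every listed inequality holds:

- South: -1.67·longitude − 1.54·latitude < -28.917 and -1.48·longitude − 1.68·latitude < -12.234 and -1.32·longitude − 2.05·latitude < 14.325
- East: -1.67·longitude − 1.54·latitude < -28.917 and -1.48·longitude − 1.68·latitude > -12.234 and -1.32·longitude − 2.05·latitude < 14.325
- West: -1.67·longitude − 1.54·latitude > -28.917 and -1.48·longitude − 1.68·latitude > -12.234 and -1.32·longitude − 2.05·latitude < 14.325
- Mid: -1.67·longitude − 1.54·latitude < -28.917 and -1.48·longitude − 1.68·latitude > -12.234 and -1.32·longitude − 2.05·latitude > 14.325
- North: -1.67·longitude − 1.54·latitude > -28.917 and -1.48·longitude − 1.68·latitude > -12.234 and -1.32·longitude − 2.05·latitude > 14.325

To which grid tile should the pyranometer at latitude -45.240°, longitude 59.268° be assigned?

Mid

-1.67·59.268 − 1.54·-45.240 = -29.308, which is < -28.917
-1.48·59.268 − 1.68·-45.240 = -11.713, which is > -12.234
-1.32·59.268 − 2.05·-45.240 = 14.508, which is > 14.325
This sign pattern matches Mid.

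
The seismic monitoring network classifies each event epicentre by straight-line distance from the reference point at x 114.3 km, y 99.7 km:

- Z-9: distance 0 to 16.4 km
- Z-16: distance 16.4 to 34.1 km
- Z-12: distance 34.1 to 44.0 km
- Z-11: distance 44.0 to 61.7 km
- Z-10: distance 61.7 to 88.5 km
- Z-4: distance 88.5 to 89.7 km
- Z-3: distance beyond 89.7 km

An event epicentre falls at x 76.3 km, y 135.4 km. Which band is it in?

Z-11

Distance = √((76.3−114.3)² + (135.4−99.7)²) = √(1444.000 + 1274.490) = 52.139 km.
44.0 ≤ 52.139 < 61.7 → Z-11.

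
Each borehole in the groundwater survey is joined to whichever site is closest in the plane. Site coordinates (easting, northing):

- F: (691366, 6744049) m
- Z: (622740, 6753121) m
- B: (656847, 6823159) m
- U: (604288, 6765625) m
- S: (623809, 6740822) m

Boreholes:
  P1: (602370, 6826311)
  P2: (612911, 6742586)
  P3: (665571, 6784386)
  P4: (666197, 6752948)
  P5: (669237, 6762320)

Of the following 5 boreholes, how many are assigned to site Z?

0

P1 → B
P2 → S
P3 → B
P4 → F
P5 → F
0 of the 5 go to Z.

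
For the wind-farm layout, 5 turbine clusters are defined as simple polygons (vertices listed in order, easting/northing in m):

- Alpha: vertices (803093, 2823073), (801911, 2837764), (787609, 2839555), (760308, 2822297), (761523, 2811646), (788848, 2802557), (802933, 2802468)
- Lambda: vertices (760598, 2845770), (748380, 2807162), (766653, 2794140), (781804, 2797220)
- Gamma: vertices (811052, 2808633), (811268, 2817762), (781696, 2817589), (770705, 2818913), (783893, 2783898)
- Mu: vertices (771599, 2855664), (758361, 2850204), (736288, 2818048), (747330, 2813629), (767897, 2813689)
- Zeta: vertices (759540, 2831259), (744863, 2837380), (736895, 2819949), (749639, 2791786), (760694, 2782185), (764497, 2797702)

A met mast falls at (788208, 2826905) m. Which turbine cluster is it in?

Alpha

Cast a ray rightward from (788208, 2826905). For each polygon, the edges (by vertex number in listed order) whose endpoints lie on opposite sides of northing = 2826905, where each meets that height, and whether that is right or left of the point:
Alpha: 1–2 at easting≈802784.7 (right), 3–4 at easting≈767597.5 (left) → 1 crossing.
Lambda: 1–2 at easting≈754627.9 (left), 4–1 at easting≈768838.0 (left) → 0 crossings.
Gamma: no edge straddles that height → 0 crossings.
Mu: 2–3 at easting≈742367.8 (left), 5–1 at easting≈769062.6 (left) → 0 crossings.
Zeta: 2–3 at easting≈740074.7 (left), 6–1 at easting≈760183.2 (left) → 0 crossings.
Only Alpha has an odd count, so the point is inside Alpha.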